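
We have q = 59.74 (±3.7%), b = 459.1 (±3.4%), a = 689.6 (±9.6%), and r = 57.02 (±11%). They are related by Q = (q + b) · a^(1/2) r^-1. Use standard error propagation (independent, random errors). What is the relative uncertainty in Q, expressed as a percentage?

12.4%

Let u = q + b = 518.8. δu = √(δq² + δb²) = √(4.89 + 244) = 15.8, so δu/u = 0.0304.
Q is then a monomial in u, a, r:
δQ/Q = √((δu/u)² + (½·δa/a)² + (-1·δr/r)²) = √(0.000923 + 0.00230 + 0.0121) = 0.124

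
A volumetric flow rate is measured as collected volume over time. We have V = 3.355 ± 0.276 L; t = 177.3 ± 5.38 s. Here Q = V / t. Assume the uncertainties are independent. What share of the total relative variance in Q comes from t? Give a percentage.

(δQ/Q)² = (1·δV/V)² + (-1·δt/t)²
  V term: (1×0.0823)² = 0.00677
  t term: (-1×0.0303)² = 0.000921
Total = 0.00769. Share from t = 0.000921/0.00769 = 0.120.

12.0%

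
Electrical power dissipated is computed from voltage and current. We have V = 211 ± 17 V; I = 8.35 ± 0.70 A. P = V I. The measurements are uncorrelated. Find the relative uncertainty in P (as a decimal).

Since P is a product/quotient, work with relative uncertainties:
  (1·δV/V)² = (1×0.0806)² = 0.00649;  (1·δI/I)² = (1×0.0838)² = 0.00703
δP/P = √(0.0135) = 0.116

0.116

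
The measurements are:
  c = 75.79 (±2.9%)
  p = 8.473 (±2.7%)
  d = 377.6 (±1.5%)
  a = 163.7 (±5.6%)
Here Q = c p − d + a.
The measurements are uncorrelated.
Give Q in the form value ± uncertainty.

Let w = c·p = 642.2. δw/w = √((1·δc/c)² + (1·δp/p)²) = √(0.000841 + 0.000729) = 0.0396, so δw = 25.4.
Q = w − d + a: δQ = √(δw² + δd² + δa²) = √(647 + 32.1 + 84.0) = 27.6
Q = 428.3.

428.3 ± 27.6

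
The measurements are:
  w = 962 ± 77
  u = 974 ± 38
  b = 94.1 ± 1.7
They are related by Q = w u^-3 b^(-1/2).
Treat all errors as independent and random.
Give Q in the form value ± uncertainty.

(1.07 ± 0.152) × 10^-7

Products/powers → add relative errors in quadrature, weighted by exponent:
  (1·δw/w)² = (1×0.0800)² = 0.00641;  (-3·δu/u)² = (-3×0.0390)² = 0.0137;  (−½·δb/b)² = (-0.5×0.0181)² = 8.16e-05
δQ/Q = √(0.0202) = 0.142
Q = 1.07e-07, so δQ = 0.142 × 1.07e-07 = 1.52e-08.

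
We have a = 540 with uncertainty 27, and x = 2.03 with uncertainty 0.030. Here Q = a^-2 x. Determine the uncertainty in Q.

7.04e-07

Relative error in a monomial: (δQ/Q)² = Σ (nᵢ · δxᵢ/xᵢ)².
  (-2·δa/a)² = (-2×0.0500)² = 0.0100;  (1·δx/x)² = (1×0.0148)² = 0.000218
δQ/Q = √(0.0102) = 0.101
Q = 6.96e-06, so δQ = 0.101 × 6.96e-06 = 7.04e-07.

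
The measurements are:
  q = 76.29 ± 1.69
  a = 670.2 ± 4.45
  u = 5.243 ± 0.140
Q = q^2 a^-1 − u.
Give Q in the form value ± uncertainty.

3.441 ± 0.413

Let p = q^2·a^-1 = 8.684. δp/p = √((2·δq/q)² + (-1·δa/a)²) = √(0.00196 + 4.41e-05) = 0.0448, so δp = 0.389.
Q = p − u: δQ = √(δp² + δu²) = √(0.151 + 0.0196) = 0.413
Q = 3.441.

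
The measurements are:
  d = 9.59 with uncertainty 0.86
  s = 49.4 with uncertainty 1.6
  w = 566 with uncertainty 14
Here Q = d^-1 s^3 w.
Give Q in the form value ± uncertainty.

Since Q is a product/quotient, work with relative uncertainties:
  (-1·δd/d)² = (-1×0.0897)² = 0.00804;  (3·δs/s)² = (3×0.0324)² = 0.00944;  (1·δw/w)² = (1×0.0247)² = 0.000612
δQ/Q = √(0.0181) = 0.135
Q = 7.12e+06, so δQ = 0.135 × 7.12e+06 = 9.57e+05.

(7.12 ± 0.957) × 10^6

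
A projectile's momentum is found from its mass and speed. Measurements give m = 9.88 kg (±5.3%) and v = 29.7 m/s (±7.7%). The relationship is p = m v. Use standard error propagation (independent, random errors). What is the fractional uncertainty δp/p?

0.0935

Since p is a product/quotient, work with relative uncertainties:
  (1·δm/m)² = (1×0.0530)² = 0.00281;  (1·δv/v)² = (1×0.0770)² = 0.00593
δp/p = √(0.00874) = 0.0935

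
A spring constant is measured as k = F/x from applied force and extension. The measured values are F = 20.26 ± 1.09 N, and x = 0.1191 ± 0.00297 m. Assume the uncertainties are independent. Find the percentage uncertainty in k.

5.93%

k is a product of powers, so relative uncertainties combine in quadrature:
  (1·δF/F)² = (1×0.0538)² = 0.00289;  (-1·δx/x)² = (-1×0.0249)² = 0.000622
δk/k = √(0.00352) = 0.0593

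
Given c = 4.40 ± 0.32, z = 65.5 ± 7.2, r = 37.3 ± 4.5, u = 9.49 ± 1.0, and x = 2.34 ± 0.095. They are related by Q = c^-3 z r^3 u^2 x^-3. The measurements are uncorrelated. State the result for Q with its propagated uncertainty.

Relative error in a monomial: (δQ/Q)² = Σ (nᵢ · δxᵢ/xᵢ)².
  (-3·δc/c)² = (-3×0.0727)² = 0.0476;  (1·δz/z)² = (1×0.110)² = 0.0121;  (3·δr/r)² = (3×0.121)² = 0.131;  (2·δu/u)² = (2×0.105)² = 0.0444;  (-3·δx/x)² = (-3×0.0406)² = 0.0148
δQ/Q = √(0.250) = 0.500
Q = 2.8e+05, so δQ = 0.500 × 2.8e+05 = 1.4e+05.

(2.80 ± 1.40) × 10^5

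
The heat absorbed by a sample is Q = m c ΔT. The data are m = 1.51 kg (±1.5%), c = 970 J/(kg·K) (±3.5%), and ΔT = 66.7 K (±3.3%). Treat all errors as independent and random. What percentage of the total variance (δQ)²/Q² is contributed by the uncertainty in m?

8.86%

(δQ/Q)² = (1·δm/m)² + (1·δc/c)² + (1·δΔT/ΔT)²
  m term: (1×0.0150)² = 0.000225
  c term: (1×0.0350)² = 0.00123
  ΔT term: (1×0.0330)² = 0.00109
Total = 0.00254. Share from m = 0.000225/0.00254 = 0.0886.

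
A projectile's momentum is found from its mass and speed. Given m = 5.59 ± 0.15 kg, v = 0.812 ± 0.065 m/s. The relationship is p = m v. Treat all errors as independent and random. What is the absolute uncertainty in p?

Each factor contributes (exponent × relative error)² to (δp/p)²:
  (1·δm/m)² = (1×0.0268)² = 0.000720;  (1·δv/v)² = (1×0.0800)² = 0.00641
δp/p = √(0.00713) = 0.0844
p = 4.54 kg·m/s, so δp = 0.0844 × 4.54 = 0.383 kg·m/s.

0.383 kg·m/s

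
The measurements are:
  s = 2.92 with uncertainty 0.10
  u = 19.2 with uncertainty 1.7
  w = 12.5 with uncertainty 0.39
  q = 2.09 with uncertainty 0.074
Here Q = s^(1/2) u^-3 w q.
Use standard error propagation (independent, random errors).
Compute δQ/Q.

Relative error in a monomial: (δQ/Q)² = Σ (nᵢ · δxᵢ/xᵢ)².
  (½·δs/s)² = (0.5×0.0342)² = 0.000293;  (-3·δu/u)² = (-3×0.0885)² = 0.0706;  (1·δw/w)² = (1×0.0312)² = 0.000973;  (1·δq/q)² = (1×0.0354)² = 0.00125
δQ/Q = √(0.0731) = 0.270

0.270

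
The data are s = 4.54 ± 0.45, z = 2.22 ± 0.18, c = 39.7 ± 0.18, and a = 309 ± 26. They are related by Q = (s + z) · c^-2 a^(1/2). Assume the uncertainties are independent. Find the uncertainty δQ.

Let u = s + z = 6.76. δu = √(δs² + δz²) = √(0.203 + 0.0324) = 0.485, so δu/u = 0.0717.
Q is then a monomial in u, c, a:
δQ/Q = √((δu/u)² + (-2·δc/c)² + (½·δa/a)²) = √(0.00514 + 8.22e-05 + 0.00177) = 0.0836
Q = 0.0754, so δQ = 0.0836 × 0.0754 = 0.00630.

0.00630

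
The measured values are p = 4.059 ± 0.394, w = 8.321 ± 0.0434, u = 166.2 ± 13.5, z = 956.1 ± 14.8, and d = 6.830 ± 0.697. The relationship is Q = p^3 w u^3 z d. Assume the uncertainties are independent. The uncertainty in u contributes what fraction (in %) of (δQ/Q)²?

38.3%

(δQ/Q)² = (3·δp/p)² + (1·δw/w)² + (3·δu/u)² + (1·δz/z)² + (1·δd/d)²
  p term: (3×0.0971)² = 0.0848
  w term: (1×0.00522)² = 2.72e-05
  u term: (3×0.0812)² = 0.0594
  z term: (1×0.0155)² = 0.000240
  d term: (1×0.102)² = 0.0104
Total = 0.155. Share from u = 0.0594/0.155 = 0.383.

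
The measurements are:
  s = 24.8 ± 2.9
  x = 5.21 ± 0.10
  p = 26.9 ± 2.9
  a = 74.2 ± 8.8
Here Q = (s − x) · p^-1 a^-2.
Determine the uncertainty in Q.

3.96e-05

Let u = s − x = 19.6. δu = √(δs² + δx²) = √(8.41 + 0.0100) = 2.90, so δu/u = 0.148.
Q is then a monomial in u, p, a:
δQ/Q = √((δu/u)² + (-1·δp/p)² + (-2·δa/a)²) = √(0.0219 + 0.0116 + 0.0563) = 0.300
Q = 0.000132, so δQ = 0.300 × 0.000132 = 3.96e-05.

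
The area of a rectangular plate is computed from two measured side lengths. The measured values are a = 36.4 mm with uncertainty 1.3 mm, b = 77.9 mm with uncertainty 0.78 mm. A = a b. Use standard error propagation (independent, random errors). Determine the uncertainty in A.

105 mm^2

Since A is a product/quotient, work with relative uncertainties:
  (1·δa/a)² = (1×0.0357)² = 0.00128;  (1·δb/b)² = (1×0.0100)² = 0.000100
δA/A = √(0.00138) = 0.0371
A = 2840 mm^2, so δA = 0.0371 × 2840 = 105 mm^2.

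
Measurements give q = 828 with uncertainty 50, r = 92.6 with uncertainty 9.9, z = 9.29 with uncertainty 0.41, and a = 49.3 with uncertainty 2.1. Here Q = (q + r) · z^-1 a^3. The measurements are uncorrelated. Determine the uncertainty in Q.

Let u = q + r = 921. δu = √(δq² + δr²) = √(2500 + 98.0) = 51.0, so δu/u = 0.0554.
Q is then a monomial in u, z, a:
δQ/Q = √((δu/u)² + (-1·δz/z)² + (3·δa/a)²) = √(0.00307 + 0.00195 + 0.0163) = 0.146
Q = 1.19e+07, so δQ = 0.146 × 1.19e+07 = 1.73e+06.

1.73e+06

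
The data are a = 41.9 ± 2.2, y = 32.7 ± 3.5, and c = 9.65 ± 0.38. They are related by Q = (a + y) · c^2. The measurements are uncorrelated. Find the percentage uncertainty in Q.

9.63%

Let u = a + y = 74.6. δu = √(δa² + δy²) = √(4.84 + 12.2) = 4.13, so δu/u = 0.0554.
Q is then a monomial in u, c:
δQ/Q = √((δu/u)² + (2·δc/c)²) = √(0.00307 + 0.00620) = 0.0963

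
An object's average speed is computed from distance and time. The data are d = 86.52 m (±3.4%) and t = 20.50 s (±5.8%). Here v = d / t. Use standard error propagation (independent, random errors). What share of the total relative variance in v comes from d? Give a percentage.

(δv/v)² = (1·δd/d)² + (-1·δt/t)²
  d term: (1×0.0340)² = 0.00116
  t term: (-1×0.0580)² = 0.00336
Total = 0.00452. Share from d = 0.00116/0.00452 = 0.256.

25.6%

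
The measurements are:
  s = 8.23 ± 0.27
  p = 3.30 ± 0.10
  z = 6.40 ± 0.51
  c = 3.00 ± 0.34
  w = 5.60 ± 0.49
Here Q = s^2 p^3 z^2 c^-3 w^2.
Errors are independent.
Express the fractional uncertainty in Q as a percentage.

42.9%

For a monomial Q ∝ s^2, p^3, z^2, c^-3, w^2, fractional errors add in quadrature:
  (2·δs/s)² = (2×0.0328)² = 0.00431;  (3·δp/p)² = (3×0.0303)² = 0.00826;  (2·δz/z)² = (2×0.0797)² = 0.0254;  (-3·δc/c)² = (-3×0.113)² = 0.116;  (2·δw/w)² = (2×0.0875)² = 0.0306
δQ/Q = √(0.184) = 0.429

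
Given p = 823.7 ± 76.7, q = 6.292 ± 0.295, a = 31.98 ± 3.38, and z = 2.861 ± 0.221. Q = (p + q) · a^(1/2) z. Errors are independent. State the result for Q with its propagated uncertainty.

Let u = p + q = 830.0. δu = √(δp² + δq²) = √(5880 + 0.0870) = 76.7, so δu/u = 0.0924.
Q is then a monomial in u, a, z:
δQ/Q = √((δu/u)² + (½·δa/a)² + (1·δz/z)²) = √(0.00854 + 0.00279 + 0.00597) = 0.132
Q = 13430, so δQ = 0.132 × 13430 = 1770.

13430 ± 1770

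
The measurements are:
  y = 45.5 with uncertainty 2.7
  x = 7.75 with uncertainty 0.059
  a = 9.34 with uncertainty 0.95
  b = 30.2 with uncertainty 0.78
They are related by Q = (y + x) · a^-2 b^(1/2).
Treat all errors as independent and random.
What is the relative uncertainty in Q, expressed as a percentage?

Let u = y + x = 53.2. δu = √(δy² + δx²) = √(7.29 + 0.00348) = 2.70, so δu/u = 0.0507.
Q is then a monomial in u, a, b:
δQ/Q = √((δu/u)² + (-2·δa/a)² + (½·δb/b)²) = √(0.00257 + 0.0414 + 0.000167) = 0.210

21.0%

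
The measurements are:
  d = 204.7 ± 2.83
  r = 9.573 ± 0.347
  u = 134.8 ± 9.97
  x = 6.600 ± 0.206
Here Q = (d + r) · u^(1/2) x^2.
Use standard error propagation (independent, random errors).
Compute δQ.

Let w = d + r = 214.3. δw = √(δd² + δr²) = √(8.01 + 0.120) = 2.85, so δw/w = 0.0133.
Q is then a monomial in w, u, x:
δQ/Q = √((δw/w)² + (½·δu/u)² + (2·δx/x)²) = √(0.000177 + 0.00137 + 0.00390) = 0.0738
Q = 108400, so δQ = 0.0738 × 108400 = 7990.

7990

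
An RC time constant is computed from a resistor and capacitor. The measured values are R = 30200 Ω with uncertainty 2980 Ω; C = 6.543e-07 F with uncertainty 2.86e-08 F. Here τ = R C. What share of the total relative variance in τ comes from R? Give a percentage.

(δτ/τ)² = (1·δR/R)² + (1·δC/C)²
  R term: (1×0.0987)² = 0.00974
  C term: (1×0.0437)² = 0.00191
Total = 0.0116. Share from R = 0.00974/0.0116 = 0.836.

83.6%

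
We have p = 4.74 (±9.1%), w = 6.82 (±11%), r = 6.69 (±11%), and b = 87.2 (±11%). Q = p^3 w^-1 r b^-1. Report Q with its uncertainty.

1.20 ± 0.399

Since Q is a product/quotient, work with relative uncertainties:
  (3·δp/p)² = (3×0.0910)² = 0.0745;  (-1·δw/w)² = (-1×0.110)² = 0.0121;  (1·δr/r)² = (1×0.110)² = 0.0121;  (-1·δb/b)² = (-1×0.110)² = 0.0121
δQ/Q = √(0.111) = 0.333
Q = 1.20, so δQ = 0.333 × 1.20 = 0.399.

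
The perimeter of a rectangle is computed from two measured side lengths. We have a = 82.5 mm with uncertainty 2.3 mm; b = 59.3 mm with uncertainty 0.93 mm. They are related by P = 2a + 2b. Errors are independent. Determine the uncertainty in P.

P is a linear combination, so absolute uncertainties add in quadrature:
  (2·δa)² = 21.2;  (2·δb)² = 3.46
δP = √(24.6) = 4.96 mm

4.96 mm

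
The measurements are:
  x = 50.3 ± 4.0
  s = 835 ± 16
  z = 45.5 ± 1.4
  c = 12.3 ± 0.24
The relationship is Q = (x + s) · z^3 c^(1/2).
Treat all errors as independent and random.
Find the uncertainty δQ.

2.77e+07

Let u = x + s = 885. δu = √(δx² + δs²) = √(16.0 + 256) = 16.5, so δu/u = 0.0186.
Q is then a monomial in u, z, c:
δQ/Q = √((δu/u)² + (3·δz/z)² + (½·δc/c)²) = √(0.000347 + 0.00852 + 9.52e-05) = 0.0947
Q = 2.92e+08, so δQ = 0.0947 × 2.92e+08 = 2.77e+07.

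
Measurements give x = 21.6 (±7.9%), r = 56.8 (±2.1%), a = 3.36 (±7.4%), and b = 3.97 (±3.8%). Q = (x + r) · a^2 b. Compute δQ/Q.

0.155

Let u = x + r = 78.4. δu = √(δx² + δr²) = √(2.91 + 1.42) = 2.08, so δu/u = 0.0266.
Q is then a monomial in u, a, b:
δQ/Q = √((δu/u)² + (2·δa/a)² + (1·δb/b)²) = √(0.000705 + 0.0219 + 0.00144) = 0.155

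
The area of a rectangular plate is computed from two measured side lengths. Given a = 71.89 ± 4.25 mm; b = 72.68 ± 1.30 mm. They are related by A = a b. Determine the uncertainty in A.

323 mm^2

Each factor contributes (exponent × relative error)² to (δA/A)²:
  (1·δa/a)² = (1×0.0591)² = 0.00349;  (1·δb/b)² = (1×0.0179)² = 0.000320
δA/A = √(0.00381) = 0.0618
A = 5225 mm^2, so δA = 0.0618 × 5225 = 323 mm^2.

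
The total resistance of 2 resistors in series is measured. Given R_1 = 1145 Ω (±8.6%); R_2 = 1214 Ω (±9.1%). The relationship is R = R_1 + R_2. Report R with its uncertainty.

For a sum/difference, combine absolute errors in quadrature:
  (δR_1)² = 9700;  (δR_2)² = 12200
δR = √(21900) = 148 Ω
R = 2359 Ω.

2359 ± 148 Ω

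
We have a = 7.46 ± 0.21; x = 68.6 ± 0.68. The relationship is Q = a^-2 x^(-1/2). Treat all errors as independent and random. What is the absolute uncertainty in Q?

Products/powers → add relative errors in quadrature, weighted by exponent:
  (-2·δa/a)² = (-2×0.0282)² = 0.00317;  (−½·δx/x)² = (-0.5×0.00991)² = 2.46e-05
δQ/Q = √(0.00319) = 0.0565
Q = 0.00217, so δQ = 0.0565 × 0.00217 = 0.000123.

0.000123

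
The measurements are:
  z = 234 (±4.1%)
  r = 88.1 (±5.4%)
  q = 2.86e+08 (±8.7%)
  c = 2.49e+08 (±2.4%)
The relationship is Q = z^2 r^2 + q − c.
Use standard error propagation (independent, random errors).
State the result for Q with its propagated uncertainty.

(4.62 ± 0.631) × 10^8

Let p = z^2·r^2 = 4.25e+08. δp/p = √((2·δz/z)² + (2·δr/r)²) = √(0.00672 + 0.0117) = 0.136, so δp = 5.76e+07.
Q = p + q − c: δQ = √(δp² + δq² + δc²) = √(3.32e+15 + 6.19e+14 + 3.57e+13) = 6.31e+07
Q = 4.62e+08.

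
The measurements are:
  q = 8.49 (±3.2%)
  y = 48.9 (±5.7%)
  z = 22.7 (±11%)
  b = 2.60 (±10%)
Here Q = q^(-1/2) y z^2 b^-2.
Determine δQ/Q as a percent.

30.3%

Products/powers → add relative errors in quadrature, weighted by exponent:
  (−½·δq/q)² = (-0.5×0.0320)² = 0.000256;  (1·δy/y)² = (1×0.0570)² = 0.00325;  (2·δz/z)² = (2×0.110)² = 0.0484;  (-2·δb/b)² = (-2×0.100)² = 0.0400
δQ/Q = √(0.0919) = 0.303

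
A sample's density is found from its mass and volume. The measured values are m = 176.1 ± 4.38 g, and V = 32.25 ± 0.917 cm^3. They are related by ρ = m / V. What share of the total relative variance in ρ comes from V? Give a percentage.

56.7%

(δρ/ρ)² = (1·δm/m)² + (-1·δV/V)²
  m term: (1×0.0249)² = 0.000619
  V term: (-1×0.0284)² = 0.000808
Total = 0.00143. Share from V = 0.000808/0.00143 = 0.567.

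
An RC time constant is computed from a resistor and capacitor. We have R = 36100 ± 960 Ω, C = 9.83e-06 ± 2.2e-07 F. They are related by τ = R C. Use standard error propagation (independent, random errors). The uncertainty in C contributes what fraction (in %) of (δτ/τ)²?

41.5%

(δτ/τ)² = (1·δR/R)² + (1·δC/C)²
  R term: (1×0.0266)² = 0.000707
  C term: (1×0.0224)² = 0.000501
Total = 0.00121. Share from C = 0.000501/0.00121 = 0.415.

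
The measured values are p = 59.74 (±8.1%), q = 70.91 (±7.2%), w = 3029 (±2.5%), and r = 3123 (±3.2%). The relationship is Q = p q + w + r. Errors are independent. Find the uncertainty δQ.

476

Let h = p·q = 4236. δh/h = √((1·δp/p)² + (1·δq/q)²) = √(0.00656 + 0.00518) = 0.108, so δh = 459.
Q = h + w + r: δQ = √(δh² + δw² + δr²) = √(2.11e+05 + 5730 + 9990) = 476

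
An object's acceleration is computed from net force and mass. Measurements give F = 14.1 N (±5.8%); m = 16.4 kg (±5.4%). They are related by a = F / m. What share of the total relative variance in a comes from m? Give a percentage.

46.4%

(δa/a)² = (1·δF/F)² + (-1·δm/m)²
  F term: (1×0.0580)² = 0.00336
  m term: (-1×0.0540)² = 0.00292
Total = 0.00628. Share from m = 0.00292/0.00628 = 0.464.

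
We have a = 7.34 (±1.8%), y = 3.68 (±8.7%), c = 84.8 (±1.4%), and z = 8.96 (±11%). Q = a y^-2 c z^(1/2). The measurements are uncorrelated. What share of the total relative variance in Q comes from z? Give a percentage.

(δQ/Q)² = (1·δa/a)² + (-2·δy/y)² + (1·δc/c)² + (½·δz/z)²
  a term: (1×0.0180)² = 0.000324
  y term: (-2×0.0870)² = 0.0303
  c term: (1×0.0140)² = 0.000196
  z term: (0.5×0.110)² = 0.00302
Total = 0.0338. Share from z = 0.00302/0.0338 = 0.0894.

8.94%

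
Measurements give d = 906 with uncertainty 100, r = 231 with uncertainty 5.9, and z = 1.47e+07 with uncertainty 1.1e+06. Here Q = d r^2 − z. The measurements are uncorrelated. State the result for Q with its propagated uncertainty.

(3.36 ± 0.598) × 10^7

Let p = d·r^2 = 4.83e+07. δp/p = √((1·δd/d)² + (2·δr/r)²) = √(0.0122 + 0.00261) = 0.122, so δp = 5.88e+06.
Q = p − z: δQ = √(δp² + δz²) = √(3.46e+13 + 1.21e+12) = 5.98e+06
Q = 3.36e+07.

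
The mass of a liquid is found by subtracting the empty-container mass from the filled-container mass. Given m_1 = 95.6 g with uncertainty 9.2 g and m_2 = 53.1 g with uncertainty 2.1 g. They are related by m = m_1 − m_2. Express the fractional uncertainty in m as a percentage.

For a sum/difference, combine absolute errors in quadrature:
  (δm_1)² = 84.6;  (δm_2)² = 4.41
δm = √(89.0) = 9.44 g
m = 42.5 g, so δm/m = 9.44/42.5 = 0.222.

22.2%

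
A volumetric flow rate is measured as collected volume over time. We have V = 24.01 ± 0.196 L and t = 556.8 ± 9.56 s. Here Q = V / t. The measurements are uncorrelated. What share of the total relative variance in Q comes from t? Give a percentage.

(δQ/Q)² = (1·δV/V)² + (-1·δt/t)²
  V term: (1×0.00816)² = 6.66e-05
  t term: (-1×0.0172)² = 0.000295
Total = 0.000361. Share from t = 0.000295/0.000361 = 0.816.

81.6%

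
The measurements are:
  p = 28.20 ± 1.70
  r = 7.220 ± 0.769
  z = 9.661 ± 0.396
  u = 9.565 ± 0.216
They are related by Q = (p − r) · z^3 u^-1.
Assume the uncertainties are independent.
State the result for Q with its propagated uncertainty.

1978 ± 303

Let w = p − r = 20.98. δw = √(δp² + δr²) = √(2.89 + 0.591) = 1.87, so δw/w = 0.0889.
Q is then a monomial in w, z, u:
δQ/Q = √((δw/w)² + (3·δz/z)² + (-1·δu/u)²) = √(0.00791 + 0.0151 + 0.000510) = 0.153
Q = 1978, so δQ = 0.153 × 1978 = 303.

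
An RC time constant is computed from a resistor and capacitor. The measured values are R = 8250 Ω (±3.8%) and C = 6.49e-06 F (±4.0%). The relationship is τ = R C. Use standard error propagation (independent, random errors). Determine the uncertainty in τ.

0.00295 s

For a monomial τ ∝ R, C, fractional errors add in quadrature:
  (1·δR/R)² = (1×0.0380)² = 0.00144;  (1·δC/C)² = (1×0.0400)² = 0.00160
δτ/τ = √(0.00304) = 0.0552
τ = 0.0535 s, so δτ = 0.0552 × 0.0535 = 0.00295 s.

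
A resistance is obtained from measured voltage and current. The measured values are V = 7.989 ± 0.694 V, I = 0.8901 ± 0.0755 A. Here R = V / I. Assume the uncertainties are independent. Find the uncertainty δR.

1.09 Ω

R is a product of powers, so relative uncertainties combine in quadrature:
  (1·δV/V)² = (1×0.0869)² = 0.00755;  (-1·δI/I)² = (-1×0.0848)² = 0.00719
δR/R = √(0.0147) = 0.121
R = 8.975 Ω, so δR = 0.121 × 8.975 = 1.09 Ω.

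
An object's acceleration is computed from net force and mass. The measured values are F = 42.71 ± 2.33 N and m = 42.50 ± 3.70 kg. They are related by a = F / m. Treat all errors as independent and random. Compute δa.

0.103 m/s^2

Relative error in a monomial: (δa/a)² = Σ (nᵢ · δxᵢ/xᵢ)².
  (1·δF/F)² = (1×0.0546)² = 0.00298;  (-1·δm/m)² = (-1×0.0871)² = 0.00758
δa/a = √(0.0106) = 0.103
a = 1.005 m/s^2, so δa = 0.103 × 1.005 = 0.103 m/s^2.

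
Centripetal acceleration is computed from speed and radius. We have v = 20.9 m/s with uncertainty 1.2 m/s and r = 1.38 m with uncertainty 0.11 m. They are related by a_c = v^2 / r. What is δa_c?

Relative error in a monomial: (δa_c/a_c)² = Σ (nᵢ · δxᵢ/xᵢ)².
  (2·δv/v)² = (2×0.0574)² = 0.0132;  (-1·δr/r)² = (-1×0.0797)² = 0.00635
δa_c/a_c = √(0.0195) = 0.140
a_c = 317 m/s^2, so δa_c = 0.140 × 317 = 44.2 m/s^2.

44.2 m/s^2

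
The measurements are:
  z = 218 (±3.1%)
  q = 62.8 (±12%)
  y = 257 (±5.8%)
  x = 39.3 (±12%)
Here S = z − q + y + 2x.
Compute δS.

20.3

For a sum/difference, combine absolute errors in quadrature:
  (δz)² = 45.7;  (δq)² = 56.8;  (δy)² = 222;  (2·δx)² = 89.0
δS = √(414) = 20.3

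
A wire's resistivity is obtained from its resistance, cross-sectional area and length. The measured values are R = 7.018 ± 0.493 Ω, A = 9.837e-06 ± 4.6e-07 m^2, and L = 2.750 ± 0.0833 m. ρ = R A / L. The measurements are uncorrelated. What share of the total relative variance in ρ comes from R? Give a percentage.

61.4%

(δρ/ρ)² = (1·δR/R)² + (1·δA/A)² + (-1·δL/L)²
  R term: (1×0.0702)² = 0.00493
  A term: (1×0.0468)² = 0.00219
  L term: (-1×0.0303)² = 0.000918
Total = 0.00804. Share from R = 0.00493/0.00804 = 0.614.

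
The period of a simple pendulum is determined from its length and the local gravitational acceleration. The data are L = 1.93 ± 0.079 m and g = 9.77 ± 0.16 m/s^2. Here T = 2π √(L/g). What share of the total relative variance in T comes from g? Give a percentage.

13.8%

(δT/T)² = (½·δL/L)² + (−½·δg/g)²
  L term: (0.5×0.0409)² = 0.000419
  g term: (-0.5×0.0164)² = 6.7e-05
Total = 0.000486. Share from g = 6.7e-05/0.000486 = 0.138.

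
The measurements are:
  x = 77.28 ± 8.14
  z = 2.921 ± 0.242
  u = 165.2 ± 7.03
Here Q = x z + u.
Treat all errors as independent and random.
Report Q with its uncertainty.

390.9 ± 31.1

Let p = x·z = 225.7. δp/p = √((1·δx/x)² + (1·δz/z)²) = √(0.0111 + 0.00686) = 0.134, so δp = 30.3.
Q = p + u: δQ = √(δp² + δu²) = √(915 + 49.4) = 31.1
Q = 390.9.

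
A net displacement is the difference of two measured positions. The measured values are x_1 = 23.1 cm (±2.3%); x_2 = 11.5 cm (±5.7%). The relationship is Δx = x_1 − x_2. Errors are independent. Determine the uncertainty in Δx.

Δx is a linear combination, so absolute uncertainties add in quadrature:
  (δx_1)² = 0.282;  (δx_2)² = 0.430
δΔx = √(0.712) = 0.844 cm

0.844 cm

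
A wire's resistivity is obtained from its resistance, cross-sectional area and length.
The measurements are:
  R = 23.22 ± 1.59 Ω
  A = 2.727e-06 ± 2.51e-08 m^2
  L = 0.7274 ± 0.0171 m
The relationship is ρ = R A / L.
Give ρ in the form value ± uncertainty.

Relative error in a monomial: (δρ/ρ)² = Σ (nᵢ · δxᵢ/xᵢ)².
  (1·δR/R)² = (1×0.0685)² = 0.00469;  (1·δA/A)² = (1×0.00920)² = 8.47e-05;  (-1·δL/L)² = (-1×0.0235)² = 0.000553
δρ/ρ = √(0.00533) = 0.0730
ρ = 8.705e-05 Ω·m, so δρ = 0.0730 × 8.705e-05 = 6.35e-06 Ω·m.

(8.705 ± 0.635) × 10^-5 Ω·m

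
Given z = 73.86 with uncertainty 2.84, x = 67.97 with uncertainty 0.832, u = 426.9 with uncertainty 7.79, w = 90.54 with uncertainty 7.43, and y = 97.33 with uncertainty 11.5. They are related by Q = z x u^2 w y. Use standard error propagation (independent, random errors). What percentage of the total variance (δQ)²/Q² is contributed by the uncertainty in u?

5.63%

(δQ/Q)² = (1·δz/z)² + (1·δx/x)² + (2·δu/u)² + (1·δw/w)² + (1·δy/y)²
  z term: (1×0.0385)² = 0.00148
  x term: (1×0.0122)² = 0.000150
  u term: (2×0.0182)² = 0.00133
  w term: (1×0.0821)² = 0.00673
  y term: (1×0.118)² = 0.0140
Total = 0.0237. Share from u = 0.00133/0.0237 = 0.0563.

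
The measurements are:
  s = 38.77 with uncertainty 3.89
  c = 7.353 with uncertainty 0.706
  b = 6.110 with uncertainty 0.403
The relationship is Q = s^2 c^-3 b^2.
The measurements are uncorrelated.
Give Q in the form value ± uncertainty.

141.1 ± 52.9

Since Q is a product/quotient, work with relative uncertainties:
  (2·δs/s)² = (2×0.100)² = 0.0403;  (-3·δc/c)² = (-3×0.0960)² = 0.0830;  (2·δb/b)² = (2×0.0660)² = 0.0174
δQ/Q = √(0.141) = 0.375
Q = 141.1, so δQ = 0.375 × 141.1 = 52.9.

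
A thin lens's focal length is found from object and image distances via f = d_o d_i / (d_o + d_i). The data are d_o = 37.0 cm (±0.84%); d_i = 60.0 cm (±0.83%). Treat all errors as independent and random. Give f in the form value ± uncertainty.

22.9 ± 0.139 cm

∂f/∂d_o = (d_i/(d_o+d_i))² = 0.383;  ∂f/∂d_i = (d_o/(d_o+d_i))² = 0.145
δf = √((∂f/∂d_o · δd_o)² + (∂f/∂d_i · δd_i)²) = √(0.0141 + 0.00525) = 0.139 cm
f = 22.9 cm.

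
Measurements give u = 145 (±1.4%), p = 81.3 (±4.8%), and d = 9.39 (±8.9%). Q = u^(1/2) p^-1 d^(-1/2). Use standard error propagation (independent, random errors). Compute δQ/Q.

Q is a product of powers, so relative uncertainties combine in quadrature:
  (½·δu/u)² = (0.5×0.0140)² = 4.9e-05;  (-1·δp/p)² = (-1×0.0480)² = 0.00230;  (−½·δd/d)² = (-0.5×0.0890)² = 0.00198
δQ/Q = √(0.00433) = 0.0658

0.0658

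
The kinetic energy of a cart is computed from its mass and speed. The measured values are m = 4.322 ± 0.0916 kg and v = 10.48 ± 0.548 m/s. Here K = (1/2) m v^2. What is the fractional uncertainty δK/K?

0.107

K is a product of powers, so relative uncertainties combine in quadrature:
  (1·δm/m)² = (1×0.0212)² = 0.000449;  (2·δv/v)² = (2×0.0523)² = 0.0109
δK/K = √(0.0114) = 0.107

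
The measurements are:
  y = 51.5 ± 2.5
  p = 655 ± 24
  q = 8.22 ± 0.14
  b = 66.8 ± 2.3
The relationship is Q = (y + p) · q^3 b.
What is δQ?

Let u = y + p = 706. δu = √(δy² + δp²) = √(6.25 + 576) = 24.1, so δu/u = 0.0342.
Q is then a monomial in u, q, b:
δQ/Q = √((δu/u)² + (3·δq/q)² + (1·δb/b)²) = √(0.00117 + 0.00261 + 0.00119) = 0.0704
Q = 2.62e+07, so δQ = 0.0704 × 2.62e+07 = 1.85e+06.

1.85e+06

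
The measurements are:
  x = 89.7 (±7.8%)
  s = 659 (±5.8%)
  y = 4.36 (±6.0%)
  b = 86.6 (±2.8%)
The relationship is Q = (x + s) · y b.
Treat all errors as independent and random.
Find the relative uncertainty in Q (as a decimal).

Let u = x + s = 749. δu = √(δx² + δs²) = √(49.0 + 1460) = 38.9, so δu/u = 0.0519.
Q is then a monomial in u, y, b:
δQ/Q = √((δu/u)² + (1·δy/y)² + (1·δb/b)²) = √(0.00269 + 0.00360 + 0.000784) = 0.0841

0.0841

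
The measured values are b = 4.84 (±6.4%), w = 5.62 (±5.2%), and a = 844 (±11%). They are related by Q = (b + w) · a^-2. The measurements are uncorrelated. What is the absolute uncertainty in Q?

Let u = b + w = 10.5. δu = √(δb² + δw²) = √(0.0960 + 0.0854) = 0.426, so δu/u = 0.0407.
Q is then a monomial in u, a:
δQ/Q = √((δu/u)² + (-2·δa/a)²) = √(0.00166 + 0.0484) = 0.224
Q = 1.47e-05, so δQ = 0.224 × 1.47e-05 = 3.29e-06.

3.29e-06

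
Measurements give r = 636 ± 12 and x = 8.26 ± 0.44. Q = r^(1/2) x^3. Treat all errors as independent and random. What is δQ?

Products/powers → add relative errors in quadrature, weighted by exponent:
  (½·δr/r)² = (0.5×0.0189)² = 8.9e-05;  (3·δx/x)² = (3×0.0533)² = 0.0255
δQ/Q = √(0.0256) = 0.160
Q = 14200, so δQ = 0.160 × 14200 = 2280.

2280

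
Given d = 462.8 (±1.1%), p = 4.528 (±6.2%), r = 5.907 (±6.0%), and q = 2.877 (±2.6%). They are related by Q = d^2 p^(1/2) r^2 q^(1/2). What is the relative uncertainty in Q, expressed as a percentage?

12.7%

For a monomial Q ∝ d^2, p^(1/2), r^2, q^(1/2), fractional errors add in quadrature:
  (2·δd/d)² = (2×0.0110)² = 0.000484;  (½·δp/p)² = (0.5×0.0620)² = 0.000961;  (2·δr/r)² = (2×0.0600)² = 0.0144;  (½·δq/q)² = (0.5×0.0260)² = 0.000169
δQ/Q = √(0.0160) = 0.127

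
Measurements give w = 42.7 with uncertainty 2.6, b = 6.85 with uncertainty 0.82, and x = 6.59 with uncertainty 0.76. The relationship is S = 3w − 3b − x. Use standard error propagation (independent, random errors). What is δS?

Each term contributes (cᵢ δxᵢ)² to (δS)²:
  (3·δw)² = 60.8;  (3·δb)² = 6.05;  (δx)² = 0.578
δS = √(67.5) = 8.21

8.21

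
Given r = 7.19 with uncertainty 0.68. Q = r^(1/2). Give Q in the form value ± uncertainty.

2.68 ± 0.127

Q is a product of powers, so relative uncertainties combine in quadrature:
  (½·δr/r)² = (0.5×0.0946)² = 0.00224
δQ/Q = √(0.00224) = 0.0473
Q = 2.68, so δQ = 0.0473 × 2.68 = 0.127.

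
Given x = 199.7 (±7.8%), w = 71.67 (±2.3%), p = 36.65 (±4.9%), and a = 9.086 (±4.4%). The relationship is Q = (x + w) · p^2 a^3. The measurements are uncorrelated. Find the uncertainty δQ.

4.76e+07

Let u = x + w = 271.4. δu = √(δx² + δw²) = √(243 + 2.72) = 15.7, so δu/u = 0.0577.
Q is then a monomial in u, p, a:
δQ/Q = √((δu/u)² + (2·δp/p)² + (3·δa/a)²) = √(0.00333 + 0.00960 + 0.0174) = 0.174
Q = 2.734e+08, so δQ = 0.174 × 2.734e+08 = 4.76e+07.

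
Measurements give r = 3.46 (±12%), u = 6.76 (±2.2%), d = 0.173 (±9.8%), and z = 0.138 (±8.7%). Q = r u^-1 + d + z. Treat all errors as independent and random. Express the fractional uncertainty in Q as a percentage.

Let p = r·u^-1 = 0.512. δp/p = √((1·δr/r)² + (-1·δu/u)²) = √(0.0144 + 0.000484) = 0.122, so δp = 0.0624.
Q = p + d + z: δQ = √(δp² + δd² + δz²) = √(0.00390 + 0.000287 + 0.000144) = 0.0658
Q = 0.823, so δQ/Q = 0.0658/0.823 = 0.0800.

8.00%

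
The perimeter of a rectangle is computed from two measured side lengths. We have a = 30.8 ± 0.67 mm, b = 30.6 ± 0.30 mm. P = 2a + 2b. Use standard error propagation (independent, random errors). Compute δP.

1.47 mm

Each term contributes (cᵢ δxᵢ)² to (δP)²:
  (2·δa)² = 1.80;  (2·δb)² = 0.360
δP = √(2.16) = 1.47 mm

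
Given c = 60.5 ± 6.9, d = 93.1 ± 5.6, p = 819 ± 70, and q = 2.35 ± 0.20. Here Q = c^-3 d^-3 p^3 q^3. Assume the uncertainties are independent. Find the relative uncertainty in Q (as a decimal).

0.530

Each factor contributes (exponent × relative error)² to (δQ/Q)²:
  (-3·δc/c)² = (-3×0.114)² = 0.117;  (-3·δd/d)² = (-3×0.0602)² = 0.0326;  (3·δp/p)² = (3×0.0855)² = 0.0657;  (3·δq/q)² = (3×0.0851)² = 0.0652
δQ/Q = √(0.281) = 0.530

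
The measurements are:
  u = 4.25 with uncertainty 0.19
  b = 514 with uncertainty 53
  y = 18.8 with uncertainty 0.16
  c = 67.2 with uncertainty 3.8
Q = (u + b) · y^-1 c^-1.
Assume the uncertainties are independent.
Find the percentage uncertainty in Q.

Let w = u + b = 518. δw = √(δu² + δb²) = √(0.0361 + 2810) = 53.0, so δw/w = 0.102.
Q is then a monomial in w, y, c:
δQ/Q = √((δw/w)² + (-1·δy/y)² + (-1·δc/c)²) = √(0.0105 + 7.24e-05 + 0.00320) = 0.117

11.7%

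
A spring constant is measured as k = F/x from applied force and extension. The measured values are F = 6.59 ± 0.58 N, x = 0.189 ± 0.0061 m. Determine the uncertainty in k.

3.27 N/m

For a monomial k ∝ F, x^-1, fractional errors add in quadrature:
  (1·δF/F)² = (1×0.0880)² = 0.00775;  (-1·δx/x)² = (-1×0.0323)² = 0.00104
δk/k = √(0.00879) = 0.0937
k = 34.9 N/m, so δk = 0.0937 × 34.9 = 3.27 N/m.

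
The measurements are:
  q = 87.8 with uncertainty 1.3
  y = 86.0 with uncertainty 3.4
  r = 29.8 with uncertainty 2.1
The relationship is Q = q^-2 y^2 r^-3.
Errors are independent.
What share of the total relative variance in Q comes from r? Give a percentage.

86.2%

(δQ/Q)² = (-2·δq/q)² + (2·δy/y)² + (-3·δr/r)²
  q term: (-2×0.0148)² = 0.000877
  y term: (2×0.0395)² = 0.00625
  r term: (-3×0.0705)² = 0.0447
Total = 0.0518. Share from r = 0.0447/0.0518 = 0.862.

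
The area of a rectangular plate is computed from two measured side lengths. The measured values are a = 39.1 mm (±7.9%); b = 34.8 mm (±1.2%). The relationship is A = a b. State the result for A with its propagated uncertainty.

Since A is a product/quotient, work with relative uncertainties:
  (1·δa/a)² = (1×0.0790)² = 0.00624;  (1·δb/b)² = (1×0.0120)² = 0.000144
δA/A = √(0.00639) = 0.0799
A = 1360 mm^2, so δA = 0.0799 × 1360 = 109 mm^2.

1360 ± 109 mm^2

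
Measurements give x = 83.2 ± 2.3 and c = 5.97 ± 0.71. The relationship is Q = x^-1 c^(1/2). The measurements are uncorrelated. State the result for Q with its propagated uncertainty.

Since Q is a product/quotient, work with relative uncertainties:
  (-1·δx/x)² = (-1×0.0276)² = 0.000764;  (½·δc/c)² = (0.5×0.119)² = 0.00354
δQ/Q = √(0.00430) = 0.0656
Q = 0.0294, so δQ = 0.0656 × 0.0294 = 0.00193.

0.0294 ± 0.00193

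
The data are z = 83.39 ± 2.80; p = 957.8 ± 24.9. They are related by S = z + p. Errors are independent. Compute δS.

25.1

Sums and differences: (δS)² = Σ (cᵢ δxᵢ)².
  (δz)² = 7.84;  (δp)² = 620
δS = √(628) = 25.1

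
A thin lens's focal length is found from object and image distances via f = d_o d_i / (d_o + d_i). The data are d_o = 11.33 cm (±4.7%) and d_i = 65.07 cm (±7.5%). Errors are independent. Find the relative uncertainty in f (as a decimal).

∂f/∂d_o = (d_i/(d_o+d_i))² = 0.725;  ∂f/∂d_i = (d_o/(d_o+d_i))² = 0.0220
δf = √((∂f/∂d_o · δd_o)² + (∂f/∂d_i · δd_i)²) = √(0.149 + 0.0115) = 0.401 cm
f = 9.650 cm, so δf/f = 0.401/9.650 = 0.0415.

0.0415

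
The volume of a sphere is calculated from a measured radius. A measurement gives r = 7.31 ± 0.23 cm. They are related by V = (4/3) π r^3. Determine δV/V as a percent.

Relative error in a monomial: (δV/V)² = Σ (nᵢ · δxᵢ/xᵢ)².
  (3·δr/r)² = (3×0.0315)² = 0.00891
δV/V = √(0.00891) = 0.0944

9.44%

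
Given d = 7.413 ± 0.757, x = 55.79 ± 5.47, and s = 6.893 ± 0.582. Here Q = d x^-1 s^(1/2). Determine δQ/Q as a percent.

14.8%

For a monomial Q ∝ d, x^-1, s^(1/2), fractional errors add in quadrature:
  (1·δd/d)² = (1×0.102)² = 0.0104;  (-1·δx/x)² = (-1×0.0980)² = 0.00961;  (½·δs/s)² = (0.5×0.0844)² = 0.00178
δQ/Q = √(0.0218) = 0.148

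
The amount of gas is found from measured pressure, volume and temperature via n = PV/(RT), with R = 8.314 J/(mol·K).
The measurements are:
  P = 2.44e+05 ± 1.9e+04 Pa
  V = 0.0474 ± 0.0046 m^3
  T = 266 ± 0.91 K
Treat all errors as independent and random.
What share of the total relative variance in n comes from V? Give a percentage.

(δn/n)² = (1·δP/P)² + (1·δV/V)² + (-1·δT/T)²
  P term: (1×0.0779)² = 0.00606
  V term: (1×0.0970)² = 0.00942
  T term: (-1×0.00342)² = 1.17e-05
Total = 0.0155. Share from V = 0.00942/0.0155 = 0.608.

60.8%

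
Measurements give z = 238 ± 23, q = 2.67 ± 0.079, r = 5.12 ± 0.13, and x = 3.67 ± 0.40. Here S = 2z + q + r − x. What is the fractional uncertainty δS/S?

For a sum/difference, combine absolute errors in quadrature:
  (2·δz)² = 2120;  (δq)² = 0.00624;  (δr)² = 0.0169;  (δx)² = 0.160
δS = √(2120) = 46.0
S = 480, so δS/S = 46.0/480 = 0.0958.

0.0958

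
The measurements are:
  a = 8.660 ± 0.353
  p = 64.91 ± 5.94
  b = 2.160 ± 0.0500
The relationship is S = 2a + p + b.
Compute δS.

For a sum/difference, combine absolute errors in quadrature:
  (2·δa)² = 0.498;  (δp)² = 35.3;  (δb)² = 0.00250
δS = √(35.8) = 5.98

5.98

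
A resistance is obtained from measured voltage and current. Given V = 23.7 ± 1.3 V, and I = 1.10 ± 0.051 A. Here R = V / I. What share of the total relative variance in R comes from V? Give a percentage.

58.3%

(δR/R)² = (1·δV/V)² + (-1·δI/I)²
  V term: (1×0.0549)² = 0.00301
  I term: (-1×0.0464)² = 0.00215
Total = 0.00516. Share from V = 0.00301/0.00516 = 0.583.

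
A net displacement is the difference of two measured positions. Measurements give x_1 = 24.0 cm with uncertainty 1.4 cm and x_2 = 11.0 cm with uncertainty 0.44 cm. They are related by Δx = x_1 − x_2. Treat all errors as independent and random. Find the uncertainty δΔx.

1.47 cm

Sums and differences: (δΔx)² = Σ (cᵢ δxᵢ)².
  (δx_1)² = 1.96;  (δx_2)² = 0.194
δΔx = √(2.15) = 1.47 cm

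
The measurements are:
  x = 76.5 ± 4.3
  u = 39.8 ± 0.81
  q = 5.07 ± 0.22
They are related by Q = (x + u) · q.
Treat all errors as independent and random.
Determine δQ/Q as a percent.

5.74%

Let w = x + u = 116. δw = √(δx² + δu²) = √(18.5 + 0.656) = 4.38, so δw/w = 0.0376.
Q is then a monomial in w, q:
δQ/Q = √((δw/w)² + (1·δq/q)²) = √(0.00142 + 0.00188) = 0.0574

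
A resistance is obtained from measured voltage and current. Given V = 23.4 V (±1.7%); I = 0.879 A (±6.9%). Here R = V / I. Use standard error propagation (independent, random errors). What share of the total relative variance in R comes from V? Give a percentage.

(δR/R)² = (1·δV/V)² + (-1·δI/I)²
  V term: (1×0.0170)² = 0.000289
  I term: (-1×0.0690)² = 0.00476
Total = 0.00505. Share from V = 0.000289/0.00505 = 0.0572.

5.72%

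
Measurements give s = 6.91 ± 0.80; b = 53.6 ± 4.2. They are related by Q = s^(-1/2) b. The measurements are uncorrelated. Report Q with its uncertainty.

20.4 ± 1.99

Each factor contributes (exponent × relative error)² to (δQ/Q)²:
  (−½·δs/s)² = (-0.5×0.116)² = 0.00335;  (1·δb/b)² = (1×0.0784)² = 0.00614
δQ/Q = √(0.00949) = 0.0974
Q = 20.4, so δQ = 0.0974 × 20.4 = 1.99.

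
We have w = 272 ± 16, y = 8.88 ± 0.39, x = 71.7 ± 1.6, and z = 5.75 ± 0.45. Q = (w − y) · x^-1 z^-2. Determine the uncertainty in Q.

0.0188

Let u = w − y = 263. δu = √(δw² + δy²) = √(256 + 0.152) = 16.0, so δu/u = 0.0608.
Q is then a monomial in u, x, z:
δQ/Q = √((δu/u)² + (-1·δx/x)² + (-2·δz/z)²) = √(0.00370 + 0.000498 + 0.0245) = 0.169
Q = 0.111, so δQ = 0.169 × 0.111 = 0.0188.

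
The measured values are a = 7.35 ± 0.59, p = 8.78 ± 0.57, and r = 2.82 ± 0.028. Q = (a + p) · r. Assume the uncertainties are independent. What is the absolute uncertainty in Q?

2.36

Let u = a + p = 16.1. δu = √(δa² + δp²) = √(0.348 + 0.325) = 0.820, so δu/u = 0.0509.
Q is then a monomial in u, r:
δQ/Q = √((δu/u)² + (1·δr/r)²) = √(0.00259 + 9.86e-05) = 0.0518
Q = 45.5, so δQ = 0.0518 × 45.5 = 2.36.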